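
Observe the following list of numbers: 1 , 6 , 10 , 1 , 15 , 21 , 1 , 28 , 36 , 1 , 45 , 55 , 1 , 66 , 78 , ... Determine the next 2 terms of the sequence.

The slot pattern repeats as ABB (period 3), so there are 2 interleaved tracks.
Subsequence A: 1, 1, 1, 1, 1 — constant 1.
Subsequence B: 6, 10, 15, 21, 28, 36, 45, 55, 66, 78 — triangular numbers starting at T_3.
Position 16 falls in subsequence A as its term 6, giving 1.
The 17th slot belongs to subsequence B; its 11th term is 91.

1, 91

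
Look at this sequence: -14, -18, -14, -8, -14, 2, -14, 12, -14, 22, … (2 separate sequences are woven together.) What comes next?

-14

The terms cycle through 2 interleaved subsequences.
Stream A: -14, -14, -14, -14, -14. The constant sequence -14.
Stream B: -18, -8, 2, 12, 22. Adding 10 each time.
Position 11 falls in stream A as its term 6, giving -14.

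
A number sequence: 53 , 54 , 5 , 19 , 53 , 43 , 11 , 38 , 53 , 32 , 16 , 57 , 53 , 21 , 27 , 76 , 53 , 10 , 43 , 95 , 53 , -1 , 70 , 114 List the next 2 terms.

Read the sequence 4 terms at a time; column i is its own pattern.
Stream A is 53, 53, 53, 53, 53, 53, which is constant 53.
Stream B is 54, 43, 32, 21, 10, -1, which is arithmetic, step −11.
Stream C is 5, 11, 16, 27, 43, 70, which is a Fibonacci-like recurrence a_n = a_{n-1} + a_{n-2}.
Stream D is 19, 38, 57, 76, 95, 114, which is arithmetic, step +19.
Term 25 comes from stream A (its 7th entry): 53.
The 26th slot belongs to stream B; its 7th term is -12.

53, -12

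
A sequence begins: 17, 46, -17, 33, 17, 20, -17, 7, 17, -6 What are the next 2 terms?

-17, -19

The terms cycle through 2 interleaved subsequences.
Track A is 17, -17, 17, -17, 17, which is the oscillation 17·(−1)^(n+1).
Track B is 46, 33, 20, 7, -6, which is arithmetic, step −13.
The 11th slot belongs to track A; its 6th term is -17.
Position 12 falls in track B as its term 6, giving -19.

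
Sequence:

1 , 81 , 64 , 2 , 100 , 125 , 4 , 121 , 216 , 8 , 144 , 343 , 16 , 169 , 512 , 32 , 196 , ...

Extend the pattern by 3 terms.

729, 64, 225

Read the sequence 3 terms at a time; column i is its own pattern.
Subsequence A: 1, 2, 4, 8, 16, 32. Successive powers of 2.
Subsequence B: 81, 100, 121, 144, 169, 196. The squares 9², 10², 11², ….
Subsequence C: 64, 125, 216, 343, 512. Perfect cubes starting at 4³.
Term 18 comes from subsequence C (its 6th entry): 729.
Position 19 falls in subsequence A as its term 7, giving 64.
Position 20 → subsequence B, term 7 = 225.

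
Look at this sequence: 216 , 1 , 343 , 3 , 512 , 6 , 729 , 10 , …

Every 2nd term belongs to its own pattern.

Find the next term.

1000

Odd-indexed and even-indexed terms follow separate rules.
Subsequence A: 216, 343, 512, 729. The cubes 6³, 7³, 8³, ….
Subsequence B: 1, 3, 6, 10. The triangular numbers T_1, T_2, ….
Position 9 falls in subsequence A as its term 5, giving 1000.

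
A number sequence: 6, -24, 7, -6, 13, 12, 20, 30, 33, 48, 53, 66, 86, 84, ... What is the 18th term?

Positions 1, 3, 5, … form one subsequence and positions 2, 4, 6, … form another.
Track A = 6, 7, 13, 20, 33, 53, 86: Fibonacci-style (each term is the sum of the two before it).
Track B = -24, -6, 12, 30, 48, 66, 84: linear: a_n = -42 + 18·n.
The 18th slot belongs to track B; its 9th term is 120.

120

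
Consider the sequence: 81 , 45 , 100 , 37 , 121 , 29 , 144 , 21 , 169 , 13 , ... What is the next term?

196

Taking every 2nd term gives 2 separate tracks.
Subsequence A: 81, 100, 121, 144, 169. The squares 9², 10², 11², ….
Subsequence B: 45, 37, 29, 21, 13. Arithmetic with common difference −8.
Position 11 → subsequence A, term 6 = 196.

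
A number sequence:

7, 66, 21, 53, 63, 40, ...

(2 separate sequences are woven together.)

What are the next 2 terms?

189, 27

Odd-indexed and even-indexed terms follow separate rules.
Subsequence A = 7, 21, 63: a geometric progression (common ratio 3).
Subsequence B = 66, 53, 40: arithmetic, step −13.
Position 7 → subsequence A, term 4 = 189.
Term 8 comes from subsequence B (its 4th entry): 27.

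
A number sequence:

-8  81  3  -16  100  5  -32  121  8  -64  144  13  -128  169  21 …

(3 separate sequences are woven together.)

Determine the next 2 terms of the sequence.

-256, 196

The terms cycle through 3 interleaved subsequences.
Stream A: -8, -16, -32, -64, -128 — geometric, ×2 each step.
Stream B: 81, 100, 121, 144, 169 — consecutive squares n² from n = 9.
Stream C: 3, 5, 8, 13, 21 — Fibonacci-style (each term is the sum of the two before it).
Position 16 falls in stream A as its term 6, giving -256.
Position 17 → stream B, term 6 = 196.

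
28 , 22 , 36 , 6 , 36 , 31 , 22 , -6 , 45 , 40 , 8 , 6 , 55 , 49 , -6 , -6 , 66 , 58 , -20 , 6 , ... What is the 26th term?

76

Taking every 4th term gives 4 separate tracks.
Track A is 28, 36, 45, 55, 66, which is triangular numbers n(n+1)/2 for n = 7, 8, ….
Track B is 22, 31, 40, 49, 58, which is arithmetic with common difference +9.
Track C is 36, 22, 8, -6, -20, which is subtracting 14 each time.
Track D is 6, -6, 6, -6, 6, which is alternating ±6.
Position 26 falls in track B as its term 7, giving 76.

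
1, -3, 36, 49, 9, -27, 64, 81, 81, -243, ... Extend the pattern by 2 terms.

100, 121

Positions follow the repeating pattern AABB; grouping by letter gives 2 tracks.
Track A: 1, -3, 9, -27, 81, -243. Multiplying by -3 each time.
Track B: 36, 49, 64, 81. Perfect squares starting at 6².
Position 11 → track B, term 5 = 100.
Term 12 comes from track B (its 6th entry): 121.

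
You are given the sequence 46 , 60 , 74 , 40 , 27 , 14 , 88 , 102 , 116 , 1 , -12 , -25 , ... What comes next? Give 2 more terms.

Positions follow the repeating pattern AAABBB; grouping by letter gives 2 tracks.
Subsequence A: 46, 60, 74, 88, 102, 116 (arithmetic with common difference +14).
Subsequence B: 40, 27, 14, 1, -12, -25 (subtracting 13 each time).
Term 13 comes from subsequence A (its 7th entry): 130.
The 14th slot belongs to subsequence A; its 8th term is 144.

130, 144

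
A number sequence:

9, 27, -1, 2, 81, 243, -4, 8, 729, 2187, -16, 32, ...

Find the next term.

Reading positions in blocks of 4 reveals the pattern AABB — 2 tracks woven together.
Track A: 9, 27, 81, 243, 729, 2187 (powers of 3).
Track B: -1, 2, -4, 8, -16, 32 (a geometric progression (common ratio -2)).
The 13th slot belongs to track A; its 7th term is 6561.

6561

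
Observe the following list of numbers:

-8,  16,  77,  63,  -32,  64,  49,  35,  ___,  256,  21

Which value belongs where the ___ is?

-128

Reading positions in blocks of 4 reveals the pattern AABB — 2 tracks woven together.
Track A = -8, 16, -32, 64, ?, 256: geometric, ×-2 each step.
Track B = 77, 63, 49, 35, 21: arithmetic with common difference −14.
So the missing entry in track A is -128.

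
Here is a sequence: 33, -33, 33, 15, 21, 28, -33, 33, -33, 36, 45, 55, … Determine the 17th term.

78

Reading positions in blocks of 6 reveals the pattern AAABBB — 2 tracks woven together.
Track A is 33, -33, 33, -33, 33, -33, which is alternating ±33.
Track B is 15, 21, 28, 36, 45, 55, which is triangular numbers n(n+1)/2 for n = 5, 6, ….
Position 17 falls in track B as its term 8, giving 78.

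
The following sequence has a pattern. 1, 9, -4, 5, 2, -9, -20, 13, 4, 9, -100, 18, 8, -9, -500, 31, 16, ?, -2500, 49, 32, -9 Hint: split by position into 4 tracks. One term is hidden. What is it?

Read the sequence 4 terms at a time; column i is its own pattern.
Subsequence A: 1, 2, 4, 8, 16, 32 — successive powers of 2.
Subsequence B: 9, -9, 9, -9, ?, -9 — alternating ±9.
Subsequence C: -4, -20, -100, -500, -2500 — geometric with ratio 5.
Subsequence D: 5, 13, 18, 31, 49 — each term equals the sum of the previous two.
So the missing entry in subsequence B is 9.

9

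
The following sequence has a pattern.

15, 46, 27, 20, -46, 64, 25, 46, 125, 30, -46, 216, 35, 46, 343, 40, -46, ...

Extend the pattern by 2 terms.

512, 45

Read the sequence 3 terms at a time; column i is its own pattern.
Subsequence A: 15, 20, 25, 30, 35, 40 — linear: a_n = 10 + 5·n.
Subsequence B: 46, -46, 46, -46, 46, -46 — oscillating between 46 and -46.
Subsequence C: 27, 64, 125, 216, 343 — perfect cubes starting at 3³.
Term 18 comes from subsequence C (its 6th entry): 512.
Position 19 falls in subsequence A as its term 7, giving 45.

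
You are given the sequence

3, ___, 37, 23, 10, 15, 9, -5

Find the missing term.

Reading positions in blocks of 4 reveals the pattern AABB — 2 tracks woven together.
Stream A = 3, ?, 10, 15: the triangular numbers T_2, T_3, ….
Stream B = 37, 23, 9, -5: linear: a_n = 51 − 14·n.
The gap is stream A's term 2; the rule gives 6.

6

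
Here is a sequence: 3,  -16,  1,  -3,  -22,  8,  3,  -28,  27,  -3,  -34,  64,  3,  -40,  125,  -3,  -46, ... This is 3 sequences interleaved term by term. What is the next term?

Split by position mod 3: positions 1, 4, 7, … form one track, and each other residue class forms its own.
Stream A: 3, -3, 3, -3, 3, -3. Oscillating between 3 and -3.
Stream B: -16, -22, -28, -34, -40, -46. Linear: a_n = -10 − 6·n.
Stream C: 1, 8, 27, 64, 125. The cubes 1³, 2³, 3³, ….
Position 18 → stream C, term 6 = 216.

216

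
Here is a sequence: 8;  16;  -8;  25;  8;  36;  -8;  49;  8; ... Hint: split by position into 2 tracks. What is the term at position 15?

Taking every 2nd term gives 2 separate tracks.
Track A: 8, -8, 8, -8, 8. The oscillation 8·(−1)^(n+1).
Track B: 16, 25, 36, 49. Consecutive squares n² from n = 4.
Position 15 falls in track A as its term 8, giving -8.

-8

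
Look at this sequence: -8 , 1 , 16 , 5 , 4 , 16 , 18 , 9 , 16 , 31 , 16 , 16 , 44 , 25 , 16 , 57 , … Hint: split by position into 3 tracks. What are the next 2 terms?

The terms cycle through 3 interleaved subsequences.
Stream A = -8, 5, 18, 31, 44, 57: arithmetic with common difference +13.
Stream B = 1, 4, 9, 16, 25: consecutive squares n² from n = 1.
Stream C = 16, 16, 16, 16, 16: the constant sequence 16.
The 17th slot belongs to stream B; its 6th term is 36.
The 18th slot belongs to stream C; its 6th term is 16.

36, 16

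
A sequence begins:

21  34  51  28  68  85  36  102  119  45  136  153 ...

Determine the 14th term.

170

Reading positions in blocks of 3 reveals the pattern ABB — 2 tracks woven together.
Stream A = 21, 28, 36, 45: triangular numbers n(n+1)/2 for n = 6, 7, ….
Stream B = 34, 51, 68, 85, 102, 119, 136, 153: arithmetic with common difference +17.
The 14th slot belongs to stream B; its 9th term is 170.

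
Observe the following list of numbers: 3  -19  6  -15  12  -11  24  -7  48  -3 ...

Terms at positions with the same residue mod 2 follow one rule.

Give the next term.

Odd-indexed and even-indexed terms follow separate rules.
Track A is 3, 6, 12, 24, 48, which is a geometric progression (common ratio 2).
Track B is -19, -15, -11, -7, -3, which is arithmetic with common difference +4.
The 11th slot belongs to track A; its 6th term is 96.

96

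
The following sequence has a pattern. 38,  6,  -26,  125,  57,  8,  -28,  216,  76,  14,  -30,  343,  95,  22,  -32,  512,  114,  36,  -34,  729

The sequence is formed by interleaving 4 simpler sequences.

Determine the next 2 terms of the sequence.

133, 58

Split by position mod 4 into 4 tracks.
Track A is 38, 57, 76, 95, 114, which is adding 19 each time.
Track B is 6, 8, 14, 22, 36, which is each term equals the sum of the previous two.
Track C is -26, -28, -30, -32, -34, which is linear: a_n = -24 − 2·n.
Track D is 125, 216, 343, 512, 729, which is the cubes 5³, 6³, 7³, ….
The 21st slot belongs to track A; its 6th term is 133.
Position 22 → track B, term 6 = 58.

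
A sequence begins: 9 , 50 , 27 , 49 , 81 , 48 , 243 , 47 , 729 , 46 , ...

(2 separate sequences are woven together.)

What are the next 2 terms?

Odd-indexed and even-indexed terms follow separate rules.
Stream A: 9, 27, 81, 243, 729. Successive powers of 3.
Stream B: 50, 49, 48, 47, 46. Subtracting 1 each time.
The 11th slot belongs to stream A; its 6th term is 2187.
The 12th slot belongs to stream B; its 6th term is 45.

2187, 45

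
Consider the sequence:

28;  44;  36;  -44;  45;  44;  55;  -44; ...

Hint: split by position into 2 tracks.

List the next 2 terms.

66, 44

Positions 1, 3, 5, … form one subsequence and positions 2, 4, 6, … form another.
Subsequence A: 28, 36, 45, 55 (the triangular numbers T_7, T_8, …).
Subsequence B: 44, -44, 44, -44 (the oscillation 44·(−1)^(n+1)).
Term 9 comes from subsequence A (its 5th entry): 66.
Position 10 → subsequence B, term 5 = 44.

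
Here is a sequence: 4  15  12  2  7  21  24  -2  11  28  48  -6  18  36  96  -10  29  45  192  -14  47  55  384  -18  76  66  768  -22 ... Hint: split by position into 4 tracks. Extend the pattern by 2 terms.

123, 78

Taking every 4th term gives 4 separate tracks.
Stream A is 4, 7, 11, 18, 29, 47, 76, which is each term equals the sum of the previous two.
Stream B is 15, 21, 28, 36, 45, 55, 66, which is triangular numbers n(n+1)/2 for n = 5, 6, ….
Stream C is 12, 24, 48, 96, 192, 384, 768, which is geometric, ×2 each step.
Stream D is 2, -2, -6, -10, -14, -18, -22, which is arithmetic, step −4.
Position 29 falls in stream A as its term 8, giving 123.
Position 30 falls in stream B as its term 8, giving 78.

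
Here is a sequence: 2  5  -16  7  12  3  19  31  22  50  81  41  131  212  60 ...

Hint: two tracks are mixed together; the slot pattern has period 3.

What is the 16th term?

Reading positions in blocks of 3 reveals the pattern AAB — 2 tracks woven together.
Track A: 2, 5, 7, 12, 19, 31, 50, 81, 131, 212. Each term equals the sum of the previous two.
Track B: -16, 3, 22, 41, 60. Linear: a_n = -35 + 19·n.
Position 16 falls in track A as its term 11, giving 343.

343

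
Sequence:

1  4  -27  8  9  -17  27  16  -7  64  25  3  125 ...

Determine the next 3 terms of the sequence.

36, 13, 216

The terms cycle through 3 interleaved subsequences.
Track A is 1, 8, 27, 64, 125, which is the cubes 1³, 2³, 3³, ….
Track B is 4, 9, 16, 25, which is consecutive squares n² from n = 2.
Track C is -27, -17, -7, 3, which is arithmetic, step +10.
Term 14 comes from track B (its 5th entry): 36.
Position 15 → track C, term 5 = 13.
Term 16 comes from track A (its 6th entry): 216.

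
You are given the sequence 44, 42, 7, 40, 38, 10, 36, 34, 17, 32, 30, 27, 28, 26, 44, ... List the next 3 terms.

Reading positions in blocks of 3 reveals the pattern AAB — 2 tracks woven together.
Track A: 44, 42, 40, 38, 36, 34, 32, 30, 28, 26. Linear: a_n = 46 − 2·n.
Track B: 7, 10, 17, 27, 44. A Fibonacci-like recurrence a_n = a_{n-1} + a_{n-2}.
Position 16 → track A, term 11 = 24.
Position 17 falls in track A as its term 12, giving 22.
The 18th slot belongs to track B; its 6th term is 71.

24, 22, 71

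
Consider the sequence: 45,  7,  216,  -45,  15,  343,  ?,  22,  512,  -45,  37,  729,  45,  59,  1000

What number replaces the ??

Read the sequence 3 terms at a time; column i is its own pattern.
Track A: 45, -45, ?, -45, 45 — oscillating between 45 and -45.
Track B: 7, 15, 22, 37, 59 — each term equals the sum of the previous two.
Track C: 216, 343, 512, 729, 1000 — consecutive cubes n³ from n = 6.
The gap is track A's term 3; the rule gives 45.

45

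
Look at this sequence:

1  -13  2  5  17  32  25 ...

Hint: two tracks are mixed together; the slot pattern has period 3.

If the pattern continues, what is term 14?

107

Positions follow the repeating pattern ABB; grouping by letter gives 2 tracks.
Track A: 1, 5, 25. Powers 5^0, 5^1, 5^2, ….
Track B: -13, 2, 17, 32. Adding 15 each time.
Term 14 comes from track B (its 9th entry): 107.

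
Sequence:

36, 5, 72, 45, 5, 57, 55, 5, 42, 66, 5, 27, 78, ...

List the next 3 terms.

5, 12, 91

Read the sequence 3 terms at a time; column i is its own pattern.
Stream A = 36, 45, 55, 66, 78: triangular numbers starting at T_8.
Stream B = 5, 5, 5, 5: constant 5.
Stream C = 72, 57, 42, 27: arithmetic with common difference −15.
Term 14 comes from stream B (its 5th entry): 5.
Term 15 comes from stream C (its 5th entry): 12.
Position 16 falls in stream A as its term 6, giving 91.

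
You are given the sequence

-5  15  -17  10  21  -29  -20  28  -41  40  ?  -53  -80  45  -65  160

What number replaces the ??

36

The terms cycle through 3 interleaved subsequences.
Stream A = -5, 10, -20, 40, -80, 160: geometric with ratio -2.
Stream B = 15, 21, 28, ?, 45: triangular numbers starting at T_5.
Stream C = -17, -29, -41, -53, -65: linear: a_n = -5 − 12·n.
The gap is stream B's term 4; the rule gives 36.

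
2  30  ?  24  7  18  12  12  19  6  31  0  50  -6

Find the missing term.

5

Taking every 2nd term gives 2 separate tracks.
Stream A: 2, ?, 7, 12, 19, 31, 50 — a Fibonacci-like recurrence a_n = a_{n-1} + a_{n-2}.
Stream B: 30, 24, 18, 12, 6, 0, -6 — subtracting 6 each time.
The gap is stream A's term 2; the rule gives 5.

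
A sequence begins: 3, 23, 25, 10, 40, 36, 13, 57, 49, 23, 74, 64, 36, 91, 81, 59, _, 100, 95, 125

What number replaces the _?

Read the sequence 3 terms at a time; column i is its own pattern.
Track A: 3, 10, 13, 23, 36, 59, 95 (Fibonacci-style (each term is the sum of the two before it)).
Track B: 23, 40, 57, 74, 91, ?, 125 (adding 17 each time).
Track C: 25, 36, 49, 64, 81, 100 (the squares 5², 6², 7², …).
The gap is track B's term 6; the rule gives 108.

108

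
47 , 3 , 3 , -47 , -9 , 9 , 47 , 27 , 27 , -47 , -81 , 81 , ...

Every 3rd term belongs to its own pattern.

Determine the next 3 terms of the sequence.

47, 243, 243

The terms cycle through 3 interleaved subsequences.
Subsequence A = 47, -47, 47, -47: oscillating between 47 and -47.
Subsequence B = 3, -9, 27, -81: geometric with ratio -3.
Subsequence C = 3, 9, 27, 81: powers of 3.
Position 13 → subsequence A, term 5 = 47.
Position 14 falls in subsequence B as its term 5, giving 243.
The 15th slot belongs to subsequence C; its 5th term is 243.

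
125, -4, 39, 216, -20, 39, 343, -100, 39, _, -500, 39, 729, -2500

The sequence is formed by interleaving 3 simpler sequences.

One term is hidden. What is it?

Read the sequence 3 terms at a time; column i is its own pattern.
Track A: 125, 216, 343, ?, 729 (the cubes 5³, 6³, 7³, …).
Track B: -4, -20, -100, -500, -2500 (geometric with ratio 5).
Track C: 39, 39, 39, 39 (the constant sequence 39).
So the missing entry in track A is 512.

512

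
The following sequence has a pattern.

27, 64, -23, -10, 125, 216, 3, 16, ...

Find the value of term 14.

1000

Reading positions in blocks of 4 reveals the pattern AABB — 2 tracks woven together.
Subsequence A: 27, 64, 125, 216 (consecutive cubes n³ from n = 3).
Subsequence B: -23, -10, 3, 16 (arithmetic, step +13).
Term 14 comes from subsequence A (its 8th entry): 1000.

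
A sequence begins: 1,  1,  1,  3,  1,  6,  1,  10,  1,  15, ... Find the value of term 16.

Split by position mod 2 into 2 tracks.
Subsequence A = 1, 1, 1, 1, 1: always 1.
Subsequence B = 1, 3, 6, 10, 15: the triangular numbers T_1, T_2, ….
Position 16 falls in subsequence B as its term 8, giving 36.

36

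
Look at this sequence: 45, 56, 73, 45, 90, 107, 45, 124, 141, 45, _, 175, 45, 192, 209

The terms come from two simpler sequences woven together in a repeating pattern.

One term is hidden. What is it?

158

The slot pattern repeats as ABB (period 3), so there are 2 interleaved tracks.
Stream A = 45, 45, 45, 45, 45: the constant sequence 45.
Stream B = 56, 73, 90, 107, 124, 141, ?, 175, 192, 209: adding 17 each time.
Filling stream B at index 7 by its rule yields 158.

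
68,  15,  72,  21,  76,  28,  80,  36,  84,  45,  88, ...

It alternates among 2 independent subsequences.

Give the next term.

55

Positions 1, 3, 5, … form one subsequence and positions 2, 4, 6, … form another.
Track A: 68, 72, 76, 80, 84, 88 (arithmetic, step +4).
Track B: 15, 21, 28, 36, 45 (triangular numbers starting at T_5).
The 12th slot belongs to track B; its 6th term is 55.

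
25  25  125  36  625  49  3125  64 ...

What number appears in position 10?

Odd-indexed and even-indexed terms follow separate rules.
Track A = 25, 125, 625, 3125: powers 5^2, 5^3, 5^4, ….
Track B = 25, 36, 49, 64: perfect squares starting at 5².
Term 10 comes from track B (its 5th entry): 81.

81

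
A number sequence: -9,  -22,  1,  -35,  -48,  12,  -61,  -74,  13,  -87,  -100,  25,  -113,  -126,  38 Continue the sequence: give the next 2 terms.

The slot pattern repeats as AAB (period 3), so there are 2 interleaved tracks.
Subsequence A: -9, -22, -35, -48, -61, -74, -87, -100, -113, -126 (arithmetic with common difference −13).
Subsequence B: 1, 12, 13, 25, 38 (each term equals the sum of the previous two).
Term 16 comes from subsequence A (its 11th entry): -139.
The 17th slot belongs to subsequence A; its 12th term is -152.

-139, -152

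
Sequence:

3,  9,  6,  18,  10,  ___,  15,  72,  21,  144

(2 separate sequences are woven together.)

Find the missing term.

Taking every 2nd term gives 2 separate tracks.
Track A: 3, 6, 10, 15, 21. Triangular numbers n(n+1)/2 for n = 2, 3, ….
Track B: 9, 18, ?, 72, 144. Geometric with ratio 2.
The gap is track B's term 3; the rule gives 36.

36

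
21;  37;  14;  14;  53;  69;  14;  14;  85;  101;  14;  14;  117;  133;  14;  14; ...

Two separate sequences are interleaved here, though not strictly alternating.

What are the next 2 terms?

149, 165

Reading positions in blocks of 4 reveals the pattern AABB — 2 tracks woven together.
Stream A: 21, 37, 53, 69, 85, 101, 117, 133. Adding 16 each time.
Stream B: 14, 14, 14, 14, 14, 14, 14, 14. The constant sequence 14.
Term 17 comes from stream A (its 9th entry): 149.
Position 18 → stream A, term 10 = 165.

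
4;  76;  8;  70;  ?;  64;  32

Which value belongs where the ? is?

Positions 1, 3, 5, … form one subsequence and positions 2, 4, 6, … form another.
Track A: 4, 8, ?, 32 — successive powers of 2.
Track B: 76, 70, 64 — linear: a_n = 82 − 6·n.
Track A's pattern makes the blank 16.

16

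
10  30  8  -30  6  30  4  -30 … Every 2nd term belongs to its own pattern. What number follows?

Positions 1, 3, 5, … form one subsequence and positions 2, 4, 6, … form another.
Track A: 10, 8, 6, 4. Subtracting 2 each time.
Track B: 30, -30, 30, -30. Oscillating between 30 and -30.
Position 9 → track A, term 5 = 2.

2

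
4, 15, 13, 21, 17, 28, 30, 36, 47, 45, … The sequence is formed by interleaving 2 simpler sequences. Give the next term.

Taking every 2nd term gives 2 separate tracks.
Subsequence A: 4, 13, 17, 30, 47 (each term equals the sum of the previous two).
Subsequence B: 15, 21, 28, 36, 45 (triangular numbers n(n+1)/2 for n = 5, 6, …).
Position 11 falls in subsequence A as its term 6, giving 77.

77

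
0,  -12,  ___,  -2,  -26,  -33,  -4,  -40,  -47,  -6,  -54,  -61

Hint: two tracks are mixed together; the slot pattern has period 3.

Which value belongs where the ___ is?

-19

The slot pattern repeats as ABB (period 3), so there are 2 interleaved tracks.
Track A: 0, -2, -4, -6 — arithmetic, step −2.
Track B: -12, ?, -26, -33, -40, -47, -54, -61 — arithmetic, step −7.
Filling track B at index 2 by its rule yields -19.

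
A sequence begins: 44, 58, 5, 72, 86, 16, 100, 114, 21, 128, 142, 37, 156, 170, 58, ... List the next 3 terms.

184, 198, 95

Positions follow the repeating pattern AAB; grouping by letter gives 2 tracks.
Subsequence A is 44, 58, 72, 86, 100, 114, 128, 142, 156, 170, which is linear: a_n = 30 + 14·n.
Subsequence B is 5, 16, 21, 37, 58, which is each term equals the sum of the previous two.
The 16th slot belongs to subsequence A; its 11th term is 184.
Position 17 falls in subsequence A as its term 12, giving 198.
Position 18 falls in subsequence B as its term 6, giving 95.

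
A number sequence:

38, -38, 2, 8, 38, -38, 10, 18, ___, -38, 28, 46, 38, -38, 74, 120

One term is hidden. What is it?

38

The slot pattern repeats as AABB (period 4), so there are 2 interleaved tracks.
Stream A = 38, -38, 38, -38, ?, -38, 38, -38: the oscillation 38·(−1)^(n+1).
Stream B = 2, 8, 10, 18, 28, 46, 74, 120: Fibonacci-style (each term is the sum of the two before it).
Stream A's pattern makes the blank 38.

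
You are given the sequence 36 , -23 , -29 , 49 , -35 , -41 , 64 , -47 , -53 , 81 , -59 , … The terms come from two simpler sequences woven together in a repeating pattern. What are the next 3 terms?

-65, 100, -71

Positions follow the repeating pattern ABB; grouping by letter gives 2 tracks.
Track A: 36, 49, 64, 81. Perfect squares starting at 6².
Track B: -23, -29, -35, -41, -47, -53, -59. Subtracting 6 each time.
Position 12 → track B, term 8 = -65.
Position 13 falls in track A as its term 5, giving 100.
The 14th slot belongs to track B; its 9th term is -71.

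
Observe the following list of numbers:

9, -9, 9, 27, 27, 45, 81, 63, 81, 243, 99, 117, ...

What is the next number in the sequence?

Reading positions in blocks of 3 reveals the pattern ABB — 2 tracks woven together.
Track A is 9, 27, 81, 243, which is powers 3^2, 3^3, 3^4, ….
Track B is -9, 9, 27, 45, 63, 81, 99, 117, which is adding 18 each time.
Term 13 comes from track A (its 5th entry): 729.

729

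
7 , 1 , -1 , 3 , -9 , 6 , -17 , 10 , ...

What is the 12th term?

Taking every 2nd term gives 2 separate tracks.
Track A: 7, -1, -9, -17 — subtracting 8 each time.
Track B: 1, 3, 6, 10 — the triangular numbers T_1, T_2, ….
Position 12 → track B, term 6 = 21.

21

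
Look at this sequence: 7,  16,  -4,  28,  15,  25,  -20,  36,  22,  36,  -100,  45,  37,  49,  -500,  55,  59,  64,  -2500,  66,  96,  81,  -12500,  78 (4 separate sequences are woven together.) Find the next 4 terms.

The terms cycle through 4 interleaved subsequences.
Subsequence A: 7, 15, 22, 37, 59, 96. Fibonacci-style (each term is the sum of the two before it).
Subsequence B: 16, 25, 36, 49, 64, 81. Perfect squares starting at 4².
Subsequence C: -4, -20, -100, -500, -2500, -12500. Multiplying by 5 each time.
Subsequence D: 28, 36, 45, 55, 66, 78. The triangular numbers T_7, T_8, ….
The 25th slot belongs to subsequence A; its 7th term is 155.
Position 26 falls in subsequence B as its term 7, giving 100.
Position 27 → subsequence C, term 7 = -62500.
Position 28 → subsequence D, term 7 = 91.

155, 100, -62500, 91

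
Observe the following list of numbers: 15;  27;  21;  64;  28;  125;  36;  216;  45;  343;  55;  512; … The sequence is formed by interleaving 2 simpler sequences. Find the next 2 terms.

66, 729

Positions 1, 3, 5, … form one subsequence and positions 2, 4, 6, … form another.
Track A is 15, 21, 28, 36, 45, 55, which is triangular numbers n(n+1)/2 for n = 5, 6, ….
Track B is 27, 64, 125, 216, 343, 512, which is the cubes 3³, 4³, 5³, ….
Position 13 → track A, term 7 = 66.
Position 14 falls in track B as its term 7, giving 729.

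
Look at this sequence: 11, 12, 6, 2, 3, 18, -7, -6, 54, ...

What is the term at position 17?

-33

Split by position mod 3: positions 1, 4, 7, … form one track, and each other residue class forms its own.
Stream A: 11, 2, -7. Arithmetic, step −9.
Stream B: 12, 3, -6. Linear: a_n = 21 − 9·n.
Stream C: 6, 18, 54. Multiplying by 3 each time.
Term 17 comes from stream B (its 6th entry): -33.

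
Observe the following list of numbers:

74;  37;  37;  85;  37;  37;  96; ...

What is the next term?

37

The slot pattern repeats as ABB (period 3), so there are 2 interleaved tracks.
Track A: 74, 85, 96. Arithmetic with common difference +11.
Track B: 37, 37, 37, 37. Constant 37.
Position 8 → track B, term 5 = 37.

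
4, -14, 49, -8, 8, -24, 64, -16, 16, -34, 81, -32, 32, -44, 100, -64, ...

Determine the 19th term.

Split by position mod 4: positions 1, 5, 9, … form one track, and each other residue class forms its own.
Subsequence A: 4, 8, 16, 32 (powers of 2).
Subsequence B: -14, -24, -34, -44 (arithmetic with common difference −10).
Subsequence C: 49, 64, 81, 100 (consecutive squares n² from n = 7).
Subsequence D: -8, -16, -32, -64 (geometric, ×2 each step).
Position 19 → subsequence C, term 5 = 121.

121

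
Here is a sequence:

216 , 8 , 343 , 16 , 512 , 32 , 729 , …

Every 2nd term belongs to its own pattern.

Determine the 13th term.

Split by position mod 2 into 2 tracks.
Track A is 216, 343, 512, 729, which is perfect cubes starting at 6³.
Track B is 8, 16, 32, which is successive powers of 2.
Term 13 comes from track A (its 7th entry): 1728.

1728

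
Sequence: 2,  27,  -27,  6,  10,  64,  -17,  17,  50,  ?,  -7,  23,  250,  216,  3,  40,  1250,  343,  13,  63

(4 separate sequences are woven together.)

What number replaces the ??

125

Split by position mod 4: positions 1, 5, 9, … form one track, and each other residue class forms its own.
Subsequence A: 2, 10, 50, 250, 1250 — geometric with ratio 5.
Subsequence B: 27, 64, ?, 216, 343 — the cubes 3³, 4³, 5³, ….
Subsequence C: -27, -17, -7, 3, 13 — arithmetic with common difference +10.
Subsequence D: 6, 17, 23, 40, 63 — a Fibonacci-like recurrence a_n = a_{n-1} + a_{n-2}.
The gap is subsequence B's term 3; the rule gives 125.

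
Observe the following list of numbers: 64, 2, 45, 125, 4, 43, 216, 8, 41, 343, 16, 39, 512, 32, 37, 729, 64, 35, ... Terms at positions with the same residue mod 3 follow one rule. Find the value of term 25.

1728

Split by position mod 3 into 3 tracks.
Subsequence A: 64, 125, 216, 343, 512, 729. Perfect cubes starting at 4³.
Subsequence B: 2, 4, 8, 16, 32, 64. Geometric, ×2 each step.
Subsequence C: 45, 43, 41, 39, 37, 35. Subtracting 2 each time.
Position 25 → subsequence A, term 9 = 1728.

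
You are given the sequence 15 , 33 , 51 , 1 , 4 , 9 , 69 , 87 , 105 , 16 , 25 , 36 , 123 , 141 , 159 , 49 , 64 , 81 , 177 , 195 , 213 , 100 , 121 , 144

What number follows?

Positions follow the repeating pattern AAABBB; grouping by letter gives 2 tracks.
Track A: 15, 33, 51, 69, 87, 105, 123, 141, 159, 177, 195, 213. Arithmetic with common difference +18.
Track B: 1, 4, 9, 16, 25, 36, 49, 64, 81, 100, 121, 144. The squares 1², 2², 3², ….
Term 25 comes from track A (its 13th entry): 231.

231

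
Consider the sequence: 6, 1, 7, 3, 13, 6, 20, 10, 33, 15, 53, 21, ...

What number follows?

86

Odd-indexed and even-indexed terms follow separate rules.
Track A: 6, 7, 13, 20, 33, 53. A Fibonacci-like recurrence a_n = a_{n-1} + a_{n-2}.
Track B: 1, 3, 6, 10, 15, 21. Triangular numbers n(n+1)/2 for n = 1, 2, ….
Term 13 comes from track A (its 7th entry): 86.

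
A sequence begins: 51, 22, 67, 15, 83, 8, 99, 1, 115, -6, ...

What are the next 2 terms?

131, -13

The terms cycle through 2 interleaved subsequences.
Track A: 51, 67, 83, 99, 115. Linear: a_n = 35 + 16·n.
Track B: 22, 15, 8, 1, -6. Arithmetic, step −7.
Position 11 → track A, term 6 = 131.
Term 12 comes from track B (its 6th entry): -13.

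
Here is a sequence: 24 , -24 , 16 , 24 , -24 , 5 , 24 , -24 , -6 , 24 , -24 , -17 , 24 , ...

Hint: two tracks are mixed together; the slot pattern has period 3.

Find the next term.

-24

The slot pattern repeats as AAB (period 3), so there are 2 interleaved tracks.
Subsequence A is 24, -24, 24, -24, 24, -24, 24, -24, 24, which is the oscillation 24·(−1)^(n+1).
Subsequence B is 16, 5, -6, -17, which is subtracting 11 each time.
Position 14 → subsequence A, term 10 = -24.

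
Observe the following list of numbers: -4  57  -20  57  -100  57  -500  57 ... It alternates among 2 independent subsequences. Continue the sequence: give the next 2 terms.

Taking every 2nd term gives 2 separate tracks.
Track A: -4, -20, -100, -500 — a geometric progression (common ratio 5).
Track B: 57, 57, 57, 57 — constant 57.
Position 9 falls in track A as its term 5, giving -2500.
Position 10 → track B, term 5 = 57.

-2500, 57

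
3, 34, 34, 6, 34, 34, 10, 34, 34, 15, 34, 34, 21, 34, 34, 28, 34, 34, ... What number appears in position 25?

The slot pattern repeats as ABB (period 3), so there are 2 interleaved tracks.
Track A is 3, 6, 10, 15, 21, 28, which is triangular numbers n(n+1)/2 for n = 2, 3, ….
Track B is 34, 34, 34, 34, 34, 34, 34, 34, 34, 34, 34, 34, which is the constant sequence 34.
Position 25 falls in track A as its term 9, giving 55.

55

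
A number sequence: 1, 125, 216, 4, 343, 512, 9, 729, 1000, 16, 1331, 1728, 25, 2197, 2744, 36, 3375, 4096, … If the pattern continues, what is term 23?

The slot pattern repeats as ABB (period 3), so there are 2 interleaved tracks.
Track A = 1, 4, 9, 16, 25, 36: consecutive squares n² from n = 1.
Track B = 125, 216, 343, 512, 729, 1000, 1331, 1728, 2197, 2744, 3375, 4096: perfect cubes starting at 5³.
Term 23 comes from track B (its 15th entry): 6859.

6859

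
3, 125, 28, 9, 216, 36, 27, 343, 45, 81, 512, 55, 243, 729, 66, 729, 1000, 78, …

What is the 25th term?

19683

Read the sequence 3 terms at a time; column i is its own pattern.
Track A is 3, 9, 27, 81, 243, 729, which is geometric with ratio 3.
Track B is 125, 216, 343, 512, 729, 1000, which is perfect cubes starting at 5³.
Track C is 28, 36, 45, 55, 66, 78, which is the triangular numbers T_7, T_8, ….
Position 25 falls in track A as its term 9, giving 19683.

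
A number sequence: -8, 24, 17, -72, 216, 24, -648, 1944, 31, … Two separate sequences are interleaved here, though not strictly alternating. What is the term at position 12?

38

The slot pattern repeats as AAB (period 3), so there are 2 interleaved tracks.
Stream A is -8, 24, -72, 216, -648, 1944, which is geometric, ×-3 each step.
Stream B is 17, 24, 31, which is linear: a_n = 10 + 7·n.
The 12th slot belongs to stream B; its 4th term is 38.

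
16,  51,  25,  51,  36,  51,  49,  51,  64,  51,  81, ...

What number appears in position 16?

51

Split by position mod 2 into 2 tracks.
Track A = 16, 25, 36, 49, 64, 81: the squares 4², 5², 6², ….
Track B = 51, 51, 51, 51, 51: constant 51.
Term 16 comes from track B (its 8th entry): 51.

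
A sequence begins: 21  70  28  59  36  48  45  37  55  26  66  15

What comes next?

The terms cycle through 2 interleaved subsequences.
Track A = 21, 28, 36, 45, 55, 66: the triangular numbers T_6, T_7, ….
Track B = 70, 59, 48, 37, 26, 15: subtracting 11 each time.
The 13th slot belongs to track A; its 7th term is 78.

78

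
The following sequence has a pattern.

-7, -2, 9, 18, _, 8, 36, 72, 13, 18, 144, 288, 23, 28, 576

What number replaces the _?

3

Reading positions in blocks of 4 reveals the pattern AABB — 2 tracks woven together.
Track A: -7, -2, ?, 8, 13, 18, 23, 28 — adding 5 each time.
Track B: 9, 18, 36, 72, 144, 288, 576 — multiplying by 2 each time.
The gap is track A's term 3; the rule gives 3.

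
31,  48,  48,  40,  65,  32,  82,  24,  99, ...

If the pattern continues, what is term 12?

8

Positions 1, 3, 5, … form one subsequence and positions 2, 4, 6, … form another.
Track A is 31, 48, 65, 82, 99, which is linear: a_n = 14 + 17·n.
Track B is 48, 40, 32, 24, which is subtracting 8 each time.
Position 12 falls in track B as its term 6, giving 8.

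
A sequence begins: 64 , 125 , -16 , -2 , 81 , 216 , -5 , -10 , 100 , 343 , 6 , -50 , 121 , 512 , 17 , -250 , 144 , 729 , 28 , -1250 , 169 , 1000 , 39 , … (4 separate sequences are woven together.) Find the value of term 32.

-156250

Split by position mod 4: positions 1, 5, 9, … form one track, and each other residue class forms its own.
Track A = 64, 81, 100, 121, 144, 169: consecutive squares n² from n = 8.
Track B = 125, 216, 343, 512, 729, 1000: perfect cubes starting at 5³.
Track C = -16, -5, 6, 17, 28, 39: linear: a_n = -27 + 11·n.
Track D = -2, -10, -50, -250, -1250: geometric, ×5 each step.
Position 32 → track D, term 8 = -156250.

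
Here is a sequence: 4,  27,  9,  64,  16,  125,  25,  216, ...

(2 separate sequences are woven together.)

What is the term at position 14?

729

Odd-indexed and even-indexed terms follow separate rules.
Stream A is 4, 9, 16, 25, which is the squares 2², 3², 4², ….
Stream B is 27, 64, 125, 216, which is consecutive cubes n³ from n = 3.
Term 14 comes from stream B (its 7th entry): 729.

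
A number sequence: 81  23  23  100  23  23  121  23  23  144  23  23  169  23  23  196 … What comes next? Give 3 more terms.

23, 23, 225

Positions follow the repeating pattern ABB; grouping by letter gives 2 tracks.
Subsequence A: 81, 100, 121, 144, 169, 196 — the squares 9², 10², 11², ….
Subsequence B: 23, 23, 23, 23, 23, 23, 23, 23, 23, 23 — always 23.
Term 17 comes from subsequence B (its 11th entry): 23.
Term 18 comes from subsequence B (its 12th entry): 23.
The 19th slot belongs to subsequence A; its 7th term is 225.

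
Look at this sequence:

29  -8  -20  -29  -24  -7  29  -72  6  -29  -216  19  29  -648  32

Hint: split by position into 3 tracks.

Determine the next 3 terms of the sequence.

-29, -1944, 45

Split by position mod 3 into 3 tracks.
Subsequence A: 29, -29, 29, -29, 29. Oscillating between 29 and -29.
Subsequence B: -8, -24, -72, -216, -648. Geometric, ×3 each step.
Subsequence C: -20, -7, 6, 19, 32. Linear: a_n = -33 + 13·n.
The 16th slot belongs to subsequence A; its 6th term is -29.
The 17th slot belongs to subsequence B; its 6th term is -1944.
The 18th slot belongs to subsequence C; its 6th term is 45.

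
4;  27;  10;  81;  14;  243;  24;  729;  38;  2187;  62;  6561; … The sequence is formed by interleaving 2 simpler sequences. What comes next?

Positions 1, 3, 5, … form one subsequence and positions 2, 4, 6, … form another.
Subsequence A: 4, 10, 14, 24, 38, 62 — a Fibonacci-like recurrence a_n = a_{n-1} + a_{n-2}.
Subsequence B: 27, 81, 243, 729, 2187, 6561 — powers 3^3, 3^4, 3^5, ….
Position 13 falls in subsequence A as its term 7, giving 100.

100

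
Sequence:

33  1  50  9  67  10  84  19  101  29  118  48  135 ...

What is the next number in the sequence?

Odd-indexed and even-indexed terms follow separate rules.
Subsequence A: 33, 50, 67, 84, 101, 118, 135. Arithmetic with common difference +17.
Subsequence B: 1, 9, 10, 19, 29, 48. Each term equals the sum of the previous two.
The 14th slot belongs to subsequence B; its 7th term is 77.

77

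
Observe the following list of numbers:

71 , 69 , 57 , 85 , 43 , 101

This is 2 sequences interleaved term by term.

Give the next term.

Positions 1, 3, 5, … form one subsequence and positions 2, 4, 6, … form another.
Track A is 71, 57, 43, which is arithmetic, step −14.
Track B is 69, 85, 101, which is arithmetic, step +16.
Position 7 → track A, term 4 = 29.

29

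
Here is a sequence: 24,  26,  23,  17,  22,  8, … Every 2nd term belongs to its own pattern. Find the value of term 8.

Split by position mod 2 into 2 tracks.
Subsequence A: 24, 23, 22 (arithmetic with common difference −1).
Subsequence B: 26, 17, 8 (arithmetic, step −9).
Position 8 → subsequence B, term 4 = -1.

-1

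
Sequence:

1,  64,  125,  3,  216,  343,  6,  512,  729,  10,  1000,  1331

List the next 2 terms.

15, 1728

The slot pattern repeats as ABB (period 3), so there are 2 interleaved tracks.
Subsequence A = 1, 3, 6, 10: the triangular numbers T_1, T_2, ….
Subsequence B = 64, 125, 216, 343, 512, 729, 1000, 1331: the cubes 4³, 5³, 6³, ….
Position 13 falls in subsequence A as its term 5, giving 15.
The 14th slot belongs to subsequence B; its 9th term is 1728.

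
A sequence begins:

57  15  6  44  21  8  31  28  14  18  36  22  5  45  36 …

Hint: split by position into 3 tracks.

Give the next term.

Split by position mod 3 into 3 tracks.
Track A: 57, 44, 31, 18, 5 — subtracting 13 each time.
Track B: 15, 21, 28, 36, 45 — triangular numbers n(n+1)/2 for n = 5, 6, ….
Track C: 6, 8, 14, 22, 36 — Fibonacci-style (each term is the sum of the two before it).
Position 16 → track A, term 6 = -8.

-8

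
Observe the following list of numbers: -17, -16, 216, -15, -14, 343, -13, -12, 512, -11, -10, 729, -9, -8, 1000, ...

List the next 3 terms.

The slot pattern repeats as AAB (period 3), so there are 2 interleaved tracks.
Track A = -17, -16, -15, -14, -13, -12, -11, -10, -9, -8: linear: a_n = -18 + n.
Track B = 216, 343, 512, 729, 1000: the cubes 6³, 7³, 8³, ….
Position 16 → track A, term 11 = -7.
The 17th slot belongs to track A; its 12th term is -6.
The 18th slot belongs to track B; its 6th term is 1331.

-7, -6, 1331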